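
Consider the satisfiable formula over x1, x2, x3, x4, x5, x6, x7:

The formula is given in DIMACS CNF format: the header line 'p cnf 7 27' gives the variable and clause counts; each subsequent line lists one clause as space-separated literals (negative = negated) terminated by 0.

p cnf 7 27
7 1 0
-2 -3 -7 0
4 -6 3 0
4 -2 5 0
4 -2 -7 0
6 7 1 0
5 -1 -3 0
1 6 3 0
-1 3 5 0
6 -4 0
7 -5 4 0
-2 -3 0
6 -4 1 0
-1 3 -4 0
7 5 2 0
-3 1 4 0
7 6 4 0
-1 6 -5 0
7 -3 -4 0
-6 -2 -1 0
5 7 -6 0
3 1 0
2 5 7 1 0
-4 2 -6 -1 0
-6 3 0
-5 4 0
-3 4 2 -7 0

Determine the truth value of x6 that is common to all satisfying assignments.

Suppose x6 = False.
Unit clause (¬x4) forces x4 = False.
Unit clause (x7) forces x7 = True.
Unit clause (¬x2) forces x2 = False.
Unit clause (¬x5) forces x5 = False.
Unit clause (¬x3) forces x3 = False.
Unit clause (x1) forces x1 = True.
That conflicts with the unit clause (¬x1).
So every satisfying assignment has x6 = True.

True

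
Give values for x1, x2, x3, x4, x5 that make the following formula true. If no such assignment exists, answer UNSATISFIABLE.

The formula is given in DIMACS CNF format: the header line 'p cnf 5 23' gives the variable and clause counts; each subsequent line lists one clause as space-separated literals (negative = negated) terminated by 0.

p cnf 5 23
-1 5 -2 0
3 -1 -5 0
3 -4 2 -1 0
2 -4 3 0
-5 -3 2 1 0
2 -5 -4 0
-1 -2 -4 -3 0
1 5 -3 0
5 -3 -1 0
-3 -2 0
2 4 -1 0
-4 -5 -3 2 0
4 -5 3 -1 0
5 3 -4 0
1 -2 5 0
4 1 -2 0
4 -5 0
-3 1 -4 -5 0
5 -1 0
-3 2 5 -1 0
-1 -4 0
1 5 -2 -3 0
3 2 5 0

Try x3 = False.
Try x1 = False.
Try x2 = True.
(x5) alone gives x5 = True.
(x4) alone gives x4 = True.
This assignment satisfies each clause.

x1 ↦ False; x2 ↦ True; x3 ↦ False; x4 ↦ True; x5 ↦ True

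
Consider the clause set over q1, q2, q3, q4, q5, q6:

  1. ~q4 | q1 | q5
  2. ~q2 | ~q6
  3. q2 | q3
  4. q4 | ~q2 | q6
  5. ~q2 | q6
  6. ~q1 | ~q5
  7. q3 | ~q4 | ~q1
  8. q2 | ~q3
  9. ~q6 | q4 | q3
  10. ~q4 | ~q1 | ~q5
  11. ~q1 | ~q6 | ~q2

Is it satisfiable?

No, unsatisfiable

Case q2 = 0:
(q3) alone gives q3 = 1.
That conflicts with the unit clause (~q3).
Undo q2 and try q2 = 1.
(~q6) alone gives q6 = 0.
That conflicts with the unit clause (q6).
Both values of q2 lead to a conflict.
No assignment satisfies every clause.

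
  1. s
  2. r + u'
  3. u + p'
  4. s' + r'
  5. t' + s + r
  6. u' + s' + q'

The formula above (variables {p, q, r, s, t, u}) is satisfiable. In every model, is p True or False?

Suppose p = 1.
From the singleton clause (s), s = 1.
From the singleton clause (u), u = 1.
From the singleton clause (r), r = 1.
But (r') is also a unit clause — contradiction.
So every satisfying assignment has p = False.

False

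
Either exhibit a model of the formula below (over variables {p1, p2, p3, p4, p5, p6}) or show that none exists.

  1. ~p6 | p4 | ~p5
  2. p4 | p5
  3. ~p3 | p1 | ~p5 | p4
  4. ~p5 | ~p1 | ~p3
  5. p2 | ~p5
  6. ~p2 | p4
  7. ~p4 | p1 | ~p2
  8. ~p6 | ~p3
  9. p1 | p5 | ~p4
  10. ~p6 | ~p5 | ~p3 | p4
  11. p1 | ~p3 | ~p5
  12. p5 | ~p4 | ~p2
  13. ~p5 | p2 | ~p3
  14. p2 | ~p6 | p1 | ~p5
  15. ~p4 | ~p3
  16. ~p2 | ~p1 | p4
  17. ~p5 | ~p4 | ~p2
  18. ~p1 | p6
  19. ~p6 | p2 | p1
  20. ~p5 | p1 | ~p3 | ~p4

Branch on p4: set p4 = 1.
The clause (~p3) is unit, so p3 = 0.
Branch on p2: set p2 = 0.
The clause (~p5) is unit, so p5 = 0.
The clause (p1) is unit, so p1 = 1.
The clause (p6) is unit, so p6 = 1.
Every clause now holds.

p1 ↦ 1; p2 ↦ 0; p3 ↦ 0; p4 ↦ 1; p5 ↦ 0; p6 ↦ 1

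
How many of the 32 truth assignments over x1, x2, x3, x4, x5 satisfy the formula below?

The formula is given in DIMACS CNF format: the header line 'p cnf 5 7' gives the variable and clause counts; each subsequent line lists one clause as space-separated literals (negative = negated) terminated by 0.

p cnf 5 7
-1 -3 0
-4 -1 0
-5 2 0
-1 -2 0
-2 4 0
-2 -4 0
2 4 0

There are 2^5 = 32 truth assignments over (x1, x2, x3, x4, x5).
Split on x4. With x4 = True, the clauses containing x4 are satisfied and ¬x4 drops from the rest; 2 of the 2^4 = 16 assignments to the other variables satisfy what remains.
With x4 = False, by the same count on the reduced clause set, 0 assignments work.
Total: 2 + 0 = 2.

2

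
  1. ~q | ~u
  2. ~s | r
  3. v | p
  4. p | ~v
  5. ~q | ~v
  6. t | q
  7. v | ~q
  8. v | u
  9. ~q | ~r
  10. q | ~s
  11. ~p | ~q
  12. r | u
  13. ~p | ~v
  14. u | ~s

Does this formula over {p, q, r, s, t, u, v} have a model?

Suppose q = 0.
Unit clause (t) forces t = 1.
Unit clause (~s) forces s = 0.
Suppose v = 0.
Unit clause (p) forces p = 1.
Unit clause (u) forces u = 1.
All clauses hold; r can take either value.
A satisfying assignment: p ↦ 1,  q ↦ 0,  r ↦ 0,  s ↦ 0,  t ↦ 1,  u ↦ 1,  v ↦ 0.

Satisfiable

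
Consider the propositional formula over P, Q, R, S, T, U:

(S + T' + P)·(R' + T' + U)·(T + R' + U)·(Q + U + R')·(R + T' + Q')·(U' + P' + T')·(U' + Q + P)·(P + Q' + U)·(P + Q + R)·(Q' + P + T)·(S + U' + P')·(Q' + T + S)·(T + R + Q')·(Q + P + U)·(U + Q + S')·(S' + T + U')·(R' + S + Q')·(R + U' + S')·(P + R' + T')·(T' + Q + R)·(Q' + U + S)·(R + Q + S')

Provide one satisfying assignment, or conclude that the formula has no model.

P ↦ 1,  Q ↦ 0,  R ↦ 0,  S ↦ 0,  T ↦ 0,  U ↦ 0

Case S = 0:
Case T = 0:
From the singleton clause (Q'), Q = 0.
Case R = 0:
From the singleton clause (P), P = 1.
From the singleton clause (U'), U = 0.
Every clause now holds.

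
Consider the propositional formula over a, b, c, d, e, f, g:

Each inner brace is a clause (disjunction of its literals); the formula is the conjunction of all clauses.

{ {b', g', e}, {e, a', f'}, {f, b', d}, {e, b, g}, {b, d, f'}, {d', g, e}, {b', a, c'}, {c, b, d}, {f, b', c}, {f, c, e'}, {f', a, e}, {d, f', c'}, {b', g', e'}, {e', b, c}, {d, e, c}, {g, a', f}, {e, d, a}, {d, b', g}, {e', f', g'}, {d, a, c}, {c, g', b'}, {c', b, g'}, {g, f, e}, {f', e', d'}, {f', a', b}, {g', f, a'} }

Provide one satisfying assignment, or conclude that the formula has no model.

a: 0; b: 0; c: 1; d: 1; e: 1; f: 0; g: 0

Try b = 0.
Try e = 1.
From the singleton clause (c), c = 1.
From the singleton clause (g'), g = 0.
Try d = 1.
From the singleton clause (f'), f = 0.
From the singleton clause (a'), a = 0.
All clauses are satisfied.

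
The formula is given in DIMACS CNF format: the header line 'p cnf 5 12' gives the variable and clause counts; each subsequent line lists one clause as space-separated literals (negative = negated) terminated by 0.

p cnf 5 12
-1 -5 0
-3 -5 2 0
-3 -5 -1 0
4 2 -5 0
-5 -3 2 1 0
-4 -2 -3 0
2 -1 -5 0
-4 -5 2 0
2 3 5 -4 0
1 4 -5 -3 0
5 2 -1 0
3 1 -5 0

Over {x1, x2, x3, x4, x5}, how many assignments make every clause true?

There are 2^5 = 32 truth assignments over (x1, x2, x3, x4, x5).
Split on x5. With x5 = True, the clauses containing x5 are satisfied and ¬x5 drops from the rest; 0 of the 2^4 = 16 assignments to the other variables satisfy what remains.
With x5 = False, by the same count on the reduced clause set, 9 assignments work.
(One model: x1=F, x2=F, x3=F, x4=F, x5=F.)
Total: 0 + 9 = 9.

9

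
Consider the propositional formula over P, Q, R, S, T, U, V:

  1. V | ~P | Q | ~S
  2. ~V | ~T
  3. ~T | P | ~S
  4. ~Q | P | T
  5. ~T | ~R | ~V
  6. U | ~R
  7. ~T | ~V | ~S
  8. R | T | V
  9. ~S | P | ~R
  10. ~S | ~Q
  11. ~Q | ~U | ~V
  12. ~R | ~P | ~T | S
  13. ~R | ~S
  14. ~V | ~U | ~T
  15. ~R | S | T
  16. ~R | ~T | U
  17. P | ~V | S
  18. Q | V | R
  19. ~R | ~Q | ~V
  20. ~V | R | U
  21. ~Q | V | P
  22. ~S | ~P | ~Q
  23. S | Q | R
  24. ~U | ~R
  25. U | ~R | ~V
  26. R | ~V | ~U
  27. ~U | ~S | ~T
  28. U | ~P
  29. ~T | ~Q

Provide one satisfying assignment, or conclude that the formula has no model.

Branch on V: set V = 0.
Branch on U: set U = 1.
(~R) alone gives R = 0.
(T) alone gives T = 1.
(Q) alone gives Q = 1.
Now (~Q) is unsatisfied and unit — conflict.
So U must be the other value — set U = 0.
(~R) alone gives R = 0.
(T) alone gives T = 1.
(Q) alone gives Q = 1.
Now (~Q) is unsatisfied and unit — conflict.
Either choice for U ends in contradiction.
So V must be the other value — set V = 1.
(~T) alone gives T = 0.
Branch on Q: set Q = 0.
Branch on U: set U = 1.
(~R) alone gives R = 0.
Now (R) is unsatisfied and unit — conflict.
So U must be the other value — set U = 0.
(~R) alone gives R = 0.
Now (R) is unsatisfied and unit — conflict.
Either choice for U ends in contradiction.
So Q must be the other value — set Q = 1.
(P) alone gives P = 1.
(~S) alone gives S = 0.
(~U) alone gives U = 0.
Now (U) is unsatisfied and unit — conflict.
Either choice for Q ends in contradiction.
Either choice for V ends in contradiction.

UNSATISFIABLE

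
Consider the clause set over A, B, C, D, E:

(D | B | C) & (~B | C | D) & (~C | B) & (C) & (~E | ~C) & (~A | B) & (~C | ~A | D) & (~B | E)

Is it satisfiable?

The clause (C) is unit, so C = 1.
The clause (B) is unit, so B = 1.
The clause (~E) is unit, so E = 0.
But (E) is also a unit clause — contradiction.
No assignment satisfies every clause.

No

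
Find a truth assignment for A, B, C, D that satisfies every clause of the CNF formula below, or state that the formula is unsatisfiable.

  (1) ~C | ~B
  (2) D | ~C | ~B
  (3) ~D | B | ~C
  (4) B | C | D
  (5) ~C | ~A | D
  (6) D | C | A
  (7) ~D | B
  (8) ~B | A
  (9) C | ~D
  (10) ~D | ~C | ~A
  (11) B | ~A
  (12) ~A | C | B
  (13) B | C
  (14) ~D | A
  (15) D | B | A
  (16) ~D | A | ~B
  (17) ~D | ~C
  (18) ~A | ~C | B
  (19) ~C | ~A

Suppose C = 0.
From the singleton clause (~D), D = 0.
From the singleton clause (B), B = 1.
From the singleton clause (A), A = 1.
All clauses are satisfied.

A: 1,  B: 1,  C: 0,  D: 0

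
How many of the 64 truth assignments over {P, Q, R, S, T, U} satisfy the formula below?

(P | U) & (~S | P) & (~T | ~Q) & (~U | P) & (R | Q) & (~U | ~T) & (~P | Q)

There are 2^6 = 64 truth assignments over (P, Q, R, S, T, U).
Split on T. With T = 1, the clauses containing T are satisfied and ~T drops from the rest; 0 of the 2^5 = 32 assignments to the other variables satisfy what remains.
With T = 0, by the same count on the reduced clause set, 8 assignments work.
Total: 0 + 8 = 8.

8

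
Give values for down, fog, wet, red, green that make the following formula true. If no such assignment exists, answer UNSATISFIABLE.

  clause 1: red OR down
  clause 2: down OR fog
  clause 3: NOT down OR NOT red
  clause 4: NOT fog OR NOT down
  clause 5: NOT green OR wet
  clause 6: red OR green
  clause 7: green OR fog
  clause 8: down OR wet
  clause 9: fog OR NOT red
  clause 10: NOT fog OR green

Case red = false:
The clause (down) is unit, so down = true.
The clause (NOT fog) is unit, so fog = false.
The clause (green) is unit, so green = true.
The clause (wet) is unit, so wet = true.
All clauses are satisfied.

down=true, fog=false, wet=true, red=false, green=true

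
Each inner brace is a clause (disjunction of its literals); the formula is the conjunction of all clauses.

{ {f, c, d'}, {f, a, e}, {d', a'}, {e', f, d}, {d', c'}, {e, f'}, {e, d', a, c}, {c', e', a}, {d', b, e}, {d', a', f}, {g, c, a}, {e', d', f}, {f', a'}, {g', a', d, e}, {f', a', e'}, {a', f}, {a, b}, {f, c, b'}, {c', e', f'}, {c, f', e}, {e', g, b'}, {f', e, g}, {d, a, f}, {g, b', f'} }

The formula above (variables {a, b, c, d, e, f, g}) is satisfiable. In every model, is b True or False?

True

Suppose b = 0.
The clause (a) is unit, so a = 1.
The clause (d') is unit, so d = 0.
The clause (f') is unit, so f = 0.
But (f) is also a unit clause — contradiction.
So every satisfying assignment has b = True.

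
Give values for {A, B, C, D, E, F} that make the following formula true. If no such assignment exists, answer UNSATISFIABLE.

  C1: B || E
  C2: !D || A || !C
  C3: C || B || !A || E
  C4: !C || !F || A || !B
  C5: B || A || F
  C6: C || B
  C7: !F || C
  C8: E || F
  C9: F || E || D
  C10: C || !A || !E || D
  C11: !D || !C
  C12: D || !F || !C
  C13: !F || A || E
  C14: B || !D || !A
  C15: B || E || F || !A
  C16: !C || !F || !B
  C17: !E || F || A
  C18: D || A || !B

Case B = true:
Case F = false:
The clause (E) is unit, so E = true.
The clause (A) is unit, so A = true.
Case C = true:
The clause (!D) is unit, so D = false.
This assignment satisfies each clause.

A: true,  B: true,  C: true,  D: false,  E: true,  F: false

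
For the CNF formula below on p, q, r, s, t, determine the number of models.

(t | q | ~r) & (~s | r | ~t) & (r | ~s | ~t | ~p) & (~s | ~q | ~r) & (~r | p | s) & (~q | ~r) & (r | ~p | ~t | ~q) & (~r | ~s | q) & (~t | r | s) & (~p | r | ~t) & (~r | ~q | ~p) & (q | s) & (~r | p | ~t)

There are 2^5 = 32 truth assignments over (p, q, r, s, t).
Split on t. With t = 1, the clauses containing t are satisfied and ~t drops from the rest; 0 of the 2^4 = 16 assignments to the other variables satisfy what remains.
With t = 0, by the same count on the reduced clause set, 6 assignments work.
(One model: p=F, q=F, r=F, s=T, t=F.)
Total: 0 + 6 = 6.

6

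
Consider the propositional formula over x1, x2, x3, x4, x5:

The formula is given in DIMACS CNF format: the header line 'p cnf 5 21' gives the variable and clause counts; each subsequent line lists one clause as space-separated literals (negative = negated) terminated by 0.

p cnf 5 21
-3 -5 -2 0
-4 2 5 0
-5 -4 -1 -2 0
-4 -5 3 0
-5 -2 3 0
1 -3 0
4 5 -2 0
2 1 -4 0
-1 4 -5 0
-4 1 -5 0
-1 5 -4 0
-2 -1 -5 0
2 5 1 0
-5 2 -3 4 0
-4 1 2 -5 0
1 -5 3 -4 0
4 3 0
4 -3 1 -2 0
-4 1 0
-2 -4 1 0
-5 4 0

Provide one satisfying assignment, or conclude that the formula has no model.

Try x1 = True.
Try x4 = True.
(x5) alone gives x5 = True.
(¬x2) alone gives x2 = False.
(x3) alone gives x3 = True.
Every clause now holds.

x1=True,  x2=False,  x3=True,  x4=True,  x5=True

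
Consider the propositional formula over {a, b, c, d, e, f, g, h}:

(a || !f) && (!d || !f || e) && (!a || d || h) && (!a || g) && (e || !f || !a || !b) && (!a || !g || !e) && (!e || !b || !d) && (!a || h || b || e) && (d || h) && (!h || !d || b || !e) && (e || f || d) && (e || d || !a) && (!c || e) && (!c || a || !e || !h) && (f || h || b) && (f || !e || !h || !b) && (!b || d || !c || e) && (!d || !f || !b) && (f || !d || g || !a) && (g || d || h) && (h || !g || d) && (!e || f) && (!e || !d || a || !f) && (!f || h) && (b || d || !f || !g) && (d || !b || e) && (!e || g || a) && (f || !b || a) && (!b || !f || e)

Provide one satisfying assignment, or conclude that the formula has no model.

a ↦ true; b ↦ true; c ↦ false; d ↦ true; e ↦ false; f ↦ false; g ↦ true; h ↦ false

Try a = true.
The clause (g) is unit, so g = true.
The clause (!e) is unit, so e = false.
The clause (d) is unit, so d = true.
The clause (!f) is unit, so f = false.
The clause (!c) is unit, so c = false.
Try h = false.
The clause (b) is unit, so b = true.
Every clause now holds.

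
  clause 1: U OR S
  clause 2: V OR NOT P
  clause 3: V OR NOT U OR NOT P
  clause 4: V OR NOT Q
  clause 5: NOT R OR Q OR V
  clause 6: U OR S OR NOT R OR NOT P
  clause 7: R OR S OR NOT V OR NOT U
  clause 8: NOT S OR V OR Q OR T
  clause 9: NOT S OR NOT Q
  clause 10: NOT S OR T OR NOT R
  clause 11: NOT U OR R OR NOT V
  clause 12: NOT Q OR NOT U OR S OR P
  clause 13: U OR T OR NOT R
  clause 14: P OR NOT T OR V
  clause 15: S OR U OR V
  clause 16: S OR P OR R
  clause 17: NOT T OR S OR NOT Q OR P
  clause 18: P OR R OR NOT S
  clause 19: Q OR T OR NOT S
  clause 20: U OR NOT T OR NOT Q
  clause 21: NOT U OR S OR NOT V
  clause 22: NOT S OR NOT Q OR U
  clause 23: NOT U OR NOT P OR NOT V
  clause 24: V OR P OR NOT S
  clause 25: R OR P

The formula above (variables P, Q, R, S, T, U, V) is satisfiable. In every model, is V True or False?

True

Suppose V = false.
(NOT P) alone gives P = false.
(NOT Q) alone gives Q = false.
(NOT R) alone gives R = false.
But (R) is also a unit clause — contradiction.
So every satisfying assignment has V = True.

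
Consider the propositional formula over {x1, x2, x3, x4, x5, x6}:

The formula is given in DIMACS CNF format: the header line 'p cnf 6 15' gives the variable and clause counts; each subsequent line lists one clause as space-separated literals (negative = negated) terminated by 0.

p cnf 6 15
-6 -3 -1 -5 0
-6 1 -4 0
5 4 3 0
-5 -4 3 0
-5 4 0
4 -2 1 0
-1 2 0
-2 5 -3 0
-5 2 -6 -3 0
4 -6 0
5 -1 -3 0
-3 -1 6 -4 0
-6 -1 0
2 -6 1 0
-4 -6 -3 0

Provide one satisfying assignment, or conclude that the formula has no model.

x1 ↦ False, x2 ↦ False, x3 ↦ True, x4 ↦ False, x5 ↦ False, x6 ↦ False

Branch on x5: set x5 = False.
Branch on x4: set x4 = False.
(x3) alone gives x3 = True.
(¬x2) alone gives x2 = False.
(¬x1) alone gives x1 = False.
(¬x6) alone gives x6 = False.
Every clause now holds.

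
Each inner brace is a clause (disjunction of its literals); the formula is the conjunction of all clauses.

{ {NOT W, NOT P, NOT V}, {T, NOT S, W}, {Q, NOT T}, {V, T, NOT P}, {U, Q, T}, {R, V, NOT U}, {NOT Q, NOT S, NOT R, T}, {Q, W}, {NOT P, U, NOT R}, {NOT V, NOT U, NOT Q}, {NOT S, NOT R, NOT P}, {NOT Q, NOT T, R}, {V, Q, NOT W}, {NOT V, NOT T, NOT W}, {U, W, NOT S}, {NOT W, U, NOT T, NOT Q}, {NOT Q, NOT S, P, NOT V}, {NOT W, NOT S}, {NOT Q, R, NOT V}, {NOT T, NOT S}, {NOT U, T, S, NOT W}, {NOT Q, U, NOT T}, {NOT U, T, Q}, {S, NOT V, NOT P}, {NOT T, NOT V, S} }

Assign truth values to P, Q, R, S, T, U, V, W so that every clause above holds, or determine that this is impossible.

Try Q = true.
Try V = false.
Try T = true.
(R) alone gives R = true.
(NOT S) alone gives S = false.
(U) alone gives U = true.
All clauses hold; P, W can take either value.

P=true; Q=true; R=true; S=false; T=true; U=true; V=false; W=false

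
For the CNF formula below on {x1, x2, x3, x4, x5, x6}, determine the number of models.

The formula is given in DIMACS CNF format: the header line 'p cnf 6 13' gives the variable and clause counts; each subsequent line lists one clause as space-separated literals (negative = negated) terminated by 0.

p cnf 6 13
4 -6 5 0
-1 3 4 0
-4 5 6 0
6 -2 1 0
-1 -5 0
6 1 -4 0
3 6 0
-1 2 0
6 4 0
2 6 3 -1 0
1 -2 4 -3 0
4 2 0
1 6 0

There are 2^6 = 64 truth assignments over (x1, x2, x3, x4, x5, x6).
Split on x6. With x6 = True, the clauses containing x6 are satisfied and ¬x6 drops from the rest; 11 of the 2^5 = 32 assignments to the other variables satisfy what remains.
With x6 = False, by the same count on the reduced clause set, 0 assignments work.
Total: 11 + 0 = 11.

11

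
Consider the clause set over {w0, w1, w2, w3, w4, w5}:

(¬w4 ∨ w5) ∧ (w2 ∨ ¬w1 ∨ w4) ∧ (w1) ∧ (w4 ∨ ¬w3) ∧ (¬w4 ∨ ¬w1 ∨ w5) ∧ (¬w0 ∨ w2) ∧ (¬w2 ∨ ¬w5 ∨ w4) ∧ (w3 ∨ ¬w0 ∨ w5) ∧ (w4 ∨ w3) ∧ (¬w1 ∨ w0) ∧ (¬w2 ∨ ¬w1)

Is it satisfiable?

From the singleton clause (w1), w1 = True.
From the singleton clause (w0), w0 = True.
From the singleton clause (w2), w2 = True.
Now (¬w2) is unsatisfied and unit — conflict.
No assignment satisfies every clause.

Unsatisfiable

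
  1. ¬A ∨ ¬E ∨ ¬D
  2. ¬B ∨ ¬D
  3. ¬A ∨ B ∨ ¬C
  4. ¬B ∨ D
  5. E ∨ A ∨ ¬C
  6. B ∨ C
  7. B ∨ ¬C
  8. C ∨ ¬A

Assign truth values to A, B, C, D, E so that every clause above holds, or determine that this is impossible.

UNSATISFIABLE

Case B = False:
(C) alone gives C = True.
Now (¬C) is unsatisfied and unit — conflict.
Backtrack on B: now try B = True.
(¬D) alone gives D = False.
Now (D) is unsatisfied and unit — conflict.
Either choice for B ends in contradiction.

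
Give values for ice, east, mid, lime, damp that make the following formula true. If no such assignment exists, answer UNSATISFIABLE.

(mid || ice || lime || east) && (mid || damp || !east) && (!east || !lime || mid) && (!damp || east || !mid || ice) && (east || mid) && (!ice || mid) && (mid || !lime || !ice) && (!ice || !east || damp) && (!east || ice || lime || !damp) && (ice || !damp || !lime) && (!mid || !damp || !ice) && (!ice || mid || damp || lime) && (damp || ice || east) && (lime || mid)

Try east = true.
Try mid = true.
Try ice = false.
Try lime = true.
(!damp) alone gives damp = false.
All clauses are satisfied.

ice: false,  east: true,  mid: true,  lime: true,  damp: false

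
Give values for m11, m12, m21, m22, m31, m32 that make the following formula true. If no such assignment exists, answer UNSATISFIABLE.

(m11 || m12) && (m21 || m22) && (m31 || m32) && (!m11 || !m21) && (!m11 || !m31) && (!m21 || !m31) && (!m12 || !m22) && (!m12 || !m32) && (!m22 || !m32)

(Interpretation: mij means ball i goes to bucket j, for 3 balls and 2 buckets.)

UNSATISFIABLE

Branch on m11: set m11 = true.
The clause (!m21) is unit, so m21 = false.
The clause (m22) is unit, so m22 = true.
The clause (!m31) is unit, so m31 = false.
The clause (m32) is unit, so m32 = true.
That conflicts with the unit clause (!m32).
Undo m11 and try m11 = false.
The clause (m12) is unit, so m12 = true.
The clause (!m22) is unit, so m22 = false.
The clause (m21) is unit, so m21 = true.
The clause (!m31) is unit, so m31 = false.
The clause (m32) is unit, so m32 = true.
That conflicts with the unit clause (!m32).
Both values of m11 lead to a conflict.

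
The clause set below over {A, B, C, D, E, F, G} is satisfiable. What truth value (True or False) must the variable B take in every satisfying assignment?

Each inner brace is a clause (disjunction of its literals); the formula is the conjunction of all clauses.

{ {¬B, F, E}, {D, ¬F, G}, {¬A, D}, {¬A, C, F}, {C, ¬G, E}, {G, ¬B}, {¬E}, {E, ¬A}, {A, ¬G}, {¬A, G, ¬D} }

False

Suppose B = True.
From the singleton clause (G), G = True.
From the singleton clause (¬E), E = False.
From the singleton clause (F), F = True.
From the singleton clause (C), C = True.
From the singleton clause (¬A), A = False.
Now (A) is unsatisfied and unit — conflict.
So every satisfying assignment has B = False.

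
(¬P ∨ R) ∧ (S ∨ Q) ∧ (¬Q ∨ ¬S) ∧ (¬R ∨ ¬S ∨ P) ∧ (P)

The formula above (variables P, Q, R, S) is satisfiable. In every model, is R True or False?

Suppose R = False.
(¬P) alone gives P = False.
Now (P) is unsatisfied and unit — conflict.
So every satisfying assignment has R = True.

True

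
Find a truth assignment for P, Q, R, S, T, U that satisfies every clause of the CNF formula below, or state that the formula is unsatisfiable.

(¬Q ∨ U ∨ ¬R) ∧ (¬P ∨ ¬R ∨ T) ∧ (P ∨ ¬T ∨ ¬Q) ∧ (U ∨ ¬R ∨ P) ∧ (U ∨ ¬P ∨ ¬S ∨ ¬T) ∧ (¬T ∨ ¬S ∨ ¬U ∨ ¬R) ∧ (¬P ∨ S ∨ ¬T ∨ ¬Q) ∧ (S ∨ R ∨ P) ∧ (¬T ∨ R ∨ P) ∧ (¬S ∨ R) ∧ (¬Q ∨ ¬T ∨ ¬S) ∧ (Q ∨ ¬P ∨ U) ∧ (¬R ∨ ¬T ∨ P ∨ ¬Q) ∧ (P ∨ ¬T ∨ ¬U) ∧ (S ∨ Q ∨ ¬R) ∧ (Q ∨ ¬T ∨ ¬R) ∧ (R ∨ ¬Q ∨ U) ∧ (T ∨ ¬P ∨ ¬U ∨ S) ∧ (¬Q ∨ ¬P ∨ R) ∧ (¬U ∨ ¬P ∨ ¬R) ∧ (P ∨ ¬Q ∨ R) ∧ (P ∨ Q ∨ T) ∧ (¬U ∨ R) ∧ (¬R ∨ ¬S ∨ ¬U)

Case S = False:
Case R = True:
Unit clause (Q) forces Q = True.
Unit clause (U) forces U = True.
Unit clause (¬P) forces P = False.
Unit clause (¬T) forces T = False.
All clauses are satisfied.

P ↦ False; Q ↦ True; R ↦ True; S ↦ False; T ↦ False; U ↦ True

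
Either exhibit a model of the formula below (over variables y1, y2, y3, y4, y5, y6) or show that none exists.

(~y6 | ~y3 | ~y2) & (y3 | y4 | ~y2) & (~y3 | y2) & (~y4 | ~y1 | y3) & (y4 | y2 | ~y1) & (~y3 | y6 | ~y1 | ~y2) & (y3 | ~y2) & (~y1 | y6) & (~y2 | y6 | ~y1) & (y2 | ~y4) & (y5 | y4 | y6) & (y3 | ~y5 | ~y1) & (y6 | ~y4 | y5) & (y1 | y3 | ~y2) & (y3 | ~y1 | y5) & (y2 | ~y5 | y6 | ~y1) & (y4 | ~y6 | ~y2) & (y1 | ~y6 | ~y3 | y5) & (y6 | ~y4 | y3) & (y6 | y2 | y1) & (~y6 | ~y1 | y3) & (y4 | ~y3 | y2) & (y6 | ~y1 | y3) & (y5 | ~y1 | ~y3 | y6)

Suppose y3 = 1.
Unit clause (y2) forces y2 = 1.
Unit clause (~y6) forces y6 = 0.
Unit clause (~y1) forces y1 = 0.
Suppose y5 = 1.
No clause remains; y4 is free.

y1: 0, y2: 1, y3: 1, y4: 1, y5: 1, y6: 0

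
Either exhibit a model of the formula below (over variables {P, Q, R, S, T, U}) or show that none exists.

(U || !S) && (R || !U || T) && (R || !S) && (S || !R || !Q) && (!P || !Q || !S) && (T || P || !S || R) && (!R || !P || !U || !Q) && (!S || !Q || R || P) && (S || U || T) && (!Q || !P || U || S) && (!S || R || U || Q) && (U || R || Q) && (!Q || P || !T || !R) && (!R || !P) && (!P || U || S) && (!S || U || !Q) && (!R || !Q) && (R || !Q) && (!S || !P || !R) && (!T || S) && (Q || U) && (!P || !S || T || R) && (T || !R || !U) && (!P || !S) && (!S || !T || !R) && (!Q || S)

Suppose U = true.
Suppose R = true.
The clause (!P) is unit, so P = false.
The clause (!Q) is unit, so Q = false.
The clause (T) is unit, so T = true.
The clause (S) is unit, so S = true.
Now (!S) is unsatisfied and unit — conflict.
Undo R and try R = false.
The clause (T) is unit, so T = true.
The clause (!S) is unit, so S = false.
Now (S) is unsatisfied and unit — conflict.
Both values of R lead to a conflict.
Undo U and try U = false.
The clause (!S) is unit, so S = false.
The clause (T) is unit, so T = true.
Now (!T) is unsatisfied and unit — conflict.
Both values of U lead to a conflict.

UNSATISFIABLE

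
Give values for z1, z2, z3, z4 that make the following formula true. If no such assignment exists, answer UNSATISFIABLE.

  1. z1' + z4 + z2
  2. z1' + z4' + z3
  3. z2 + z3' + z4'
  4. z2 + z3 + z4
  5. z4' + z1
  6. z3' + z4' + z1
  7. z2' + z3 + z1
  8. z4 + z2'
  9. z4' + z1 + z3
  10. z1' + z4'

Try z4 = 0.
The clause (z2') is unit, so z2 = 0.
The clause (z1') is unit, so z1 = 0.
The clause (z3) is unit, so z3 = 1.
This assignment satisfies each clause.

z1: 0, z2: 0, z3: 1, z4: 0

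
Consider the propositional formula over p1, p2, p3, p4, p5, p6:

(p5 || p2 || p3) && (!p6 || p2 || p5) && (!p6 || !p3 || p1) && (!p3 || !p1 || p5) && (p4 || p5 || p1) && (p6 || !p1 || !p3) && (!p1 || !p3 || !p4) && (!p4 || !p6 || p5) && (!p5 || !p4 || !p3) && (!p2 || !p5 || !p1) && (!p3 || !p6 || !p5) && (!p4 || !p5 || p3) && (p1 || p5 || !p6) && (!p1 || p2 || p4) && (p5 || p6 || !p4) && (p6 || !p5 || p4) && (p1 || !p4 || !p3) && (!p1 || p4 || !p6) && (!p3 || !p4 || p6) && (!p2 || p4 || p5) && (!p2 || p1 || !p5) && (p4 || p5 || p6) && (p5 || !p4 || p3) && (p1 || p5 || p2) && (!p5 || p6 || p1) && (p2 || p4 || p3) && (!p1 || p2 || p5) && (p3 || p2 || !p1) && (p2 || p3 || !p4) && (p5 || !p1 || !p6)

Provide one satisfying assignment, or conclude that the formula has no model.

Branch on p5: set p5 = true.
Branch on p4: set p4 = false.
Unit clause (p6) forces p6 = true.
Unit clause (!p3) forces p3 = false.
Unit clause (!p1) forces p1 = false.
Unit clause (!p2) forces p2 = false.
Now (p2) is unsatisfied and unit — conflict.
Undo p4 and try p4 = true.
Unit clause (!p3) forces p3 = false.
Now (p3) is unsatisfied and unit — conflict.
Either choice for p4 ends in contradiction.
Undo p5 and try p5 = false.
Branch on p2: set p2 = true.
Unit clause (p4) forces p4 = true.
Unit clause (!p6) forces p6 = false.
Now (p6) is unsatisfied and unit — conflict.
Undo p2 and try p2 = false.
Unit clause (p3) forces p3 = true.
Unit clause (!p6) forces p6 = false.
Unit clause (!p1) forces p1 = false.
Now (p1) is unsatisfied and unit — conflict.
Either choice for p2 ends in contradiction.
Either choice for p5 ends in contradiction.

UNSATISFIABLE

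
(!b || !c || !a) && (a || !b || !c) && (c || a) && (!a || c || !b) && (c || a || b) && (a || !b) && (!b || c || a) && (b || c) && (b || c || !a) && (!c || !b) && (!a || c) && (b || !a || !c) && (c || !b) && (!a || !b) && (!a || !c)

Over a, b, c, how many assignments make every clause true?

There are 2^3 = 8 truth assignments over (a, b, c).
Split on b. With b = true, the clauses containing b are satisfied and !b drops from the rest; 0 of the 2^2 = 4 assignments to the other variables satisfy what remains.
With b = false, by the same count on the reduced clause set, 1 assignment works.
Total: 0 + 1 = 1.

1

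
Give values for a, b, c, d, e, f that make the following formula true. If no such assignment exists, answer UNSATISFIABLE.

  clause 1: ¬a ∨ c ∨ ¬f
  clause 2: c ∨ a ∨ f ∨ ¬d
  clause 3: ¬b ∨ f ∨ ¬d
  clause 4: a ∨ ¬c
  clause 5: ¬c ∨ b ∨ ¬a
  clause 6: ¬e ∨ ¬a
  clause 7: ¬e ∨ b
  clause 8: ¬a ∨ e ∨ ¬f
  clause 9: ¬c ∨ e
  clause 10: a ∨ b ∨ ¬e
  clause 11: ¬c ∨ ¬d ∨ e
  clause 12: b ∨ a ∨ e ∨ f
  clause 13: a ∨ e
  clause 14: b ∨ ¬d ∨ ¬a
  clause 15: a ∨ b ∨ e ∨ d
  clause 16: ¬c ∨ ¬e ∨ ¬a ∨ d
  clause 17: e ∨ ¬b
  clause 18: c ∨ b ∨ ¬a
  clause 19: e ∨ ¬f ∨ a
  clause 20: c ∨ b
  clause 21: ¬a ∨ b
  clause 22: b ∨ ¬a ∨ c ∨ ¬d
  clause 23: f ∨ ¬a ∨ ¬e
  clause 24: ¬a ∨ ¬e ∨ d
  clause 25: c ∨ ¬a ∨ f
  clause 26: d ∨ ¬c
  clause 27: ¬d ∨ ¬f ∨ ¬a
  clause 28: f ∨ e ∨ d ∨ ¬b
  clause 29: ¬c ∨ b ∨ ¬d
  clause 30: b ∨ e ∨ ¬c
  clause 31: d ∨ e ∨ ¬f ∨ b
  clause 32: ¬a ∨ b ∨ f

a=False, b=True, c=False, d=False, e=True, f=False

Branch on a: set a = False.
From the singleton clause (¬c), c = False.
From the singleton clause (e), e = True.
From the singleton clause (b), b = True.
Branch on f: set f = False.
From the singleton clause (¬d), d = False.
Every clause now holds.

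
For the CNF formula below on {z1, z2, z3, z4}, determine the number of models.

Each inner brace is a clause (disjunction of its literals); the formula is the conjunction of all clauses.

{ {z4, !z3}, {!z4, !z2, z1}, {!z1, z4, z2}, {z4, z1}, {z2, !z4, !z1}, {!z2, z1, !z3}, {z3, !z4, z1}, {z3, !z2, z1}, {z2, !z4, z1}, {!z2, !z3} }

2

There are 2^4 = 16 truth assignments over (z1, z2, z3, z4).
Check each against the 10 clauses (columns in the order z1, z2, z3, z4):
  F F F F  ✗ fails (z4 || z1)
  F F F T  ✗ fails (z3 || !z4 || z1)
  F F T F  ✗ fails (z4 || !z3)
  F F T T  ✗ fails (z2 || !z4 || z1)
  F T F F  ✗ fails (z4 || z1)
  F T F T  ✗ fails (!z4 || !z2 || z1)
  F T T F  ✗ fails (z4 || !z3)
  F T T T  ✗ fails (!z4 || !z2 || z1)
  T F F F  ✗ fails (!z1 || z4 || z2)
  T F F T  ✗ fails (z2 || !z4 || !z1)
  T F T F  ✗ fails (z4 || !z3)
  T F T T  ✗ fails (z2 || !z4 || !z1)
  T T F F  ✓ satisfies all
  T T F T  ✓ satisfies all
  T T T F  ✗ fails (z4 || !z3)
  T T T T  ✗ fails (!z2 || !z3)
2 of the 16 rows are models.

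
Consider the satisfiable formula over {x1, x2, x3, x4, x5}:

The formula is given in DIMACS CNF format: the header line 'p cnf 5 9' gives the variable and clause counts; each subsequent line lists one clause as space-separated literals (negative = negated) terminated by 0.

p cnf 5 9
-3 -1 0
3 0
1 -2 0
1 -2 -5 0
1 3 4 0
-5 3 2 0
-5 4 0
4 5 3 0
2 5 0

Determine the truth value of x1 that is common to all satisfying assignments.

False

Suppose x1 = True.
The clause (¬x3) is unit, so x3 = False.
Now (x3) is unsatisfied and unit — conflict.
So every satisfying assignment has x1 = False.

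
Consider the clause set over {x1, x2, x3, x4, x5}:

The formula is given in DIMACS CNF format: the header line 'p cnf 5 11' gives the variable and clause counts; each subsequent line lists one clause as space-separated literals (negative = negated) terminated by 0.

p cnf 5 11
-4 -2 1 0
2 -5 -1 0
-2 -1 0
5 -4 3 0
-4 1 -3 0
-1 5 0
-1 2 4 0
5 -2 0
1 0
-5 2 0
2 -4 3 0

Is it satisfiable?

Unit clause (x1) forces x1 = True.
Unit clause (¬x2) forces x2 = False.
Unit clause (¬x5) forces x5 = False.
That conflicts with the unit clause (x5).
No assignment satisfies every clause.

No, unsatisfiable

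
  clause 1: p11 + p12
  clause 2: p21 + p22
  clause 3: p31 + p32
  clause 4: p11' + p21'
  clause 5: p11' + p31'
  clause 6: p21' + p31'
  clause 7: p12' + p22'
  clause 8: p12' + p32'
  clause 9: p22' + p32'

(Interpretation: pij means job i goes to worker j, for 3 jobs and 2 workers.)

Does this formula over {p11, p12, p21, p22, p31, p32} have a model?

Branch on p11: set p11 = 1.
From the singleton clause (p21'), p21 = 0.
From the singleton clause (p22), p22 = 1.
From the singleton clause (p31'), p31 = 0.
From the singleton clause (p32), p32 = 1.
That conflicts with the unit clause (p32').
Undo p11 and try p11 = 0.
From the singleton clause (p12), p12 = 1.
From the singleton clause (p22'), p22 = 0.
From the singleton clause (p21), p21 = 1.
From the singleton clause (p31'), p31 = 0.
From the singleton clause (p32), p32 = 1.
That conflicts with the unit clause (p32').
Either choice for p11 ends in contradiction.
No assignment satisfies every clause.

Unsatisfiable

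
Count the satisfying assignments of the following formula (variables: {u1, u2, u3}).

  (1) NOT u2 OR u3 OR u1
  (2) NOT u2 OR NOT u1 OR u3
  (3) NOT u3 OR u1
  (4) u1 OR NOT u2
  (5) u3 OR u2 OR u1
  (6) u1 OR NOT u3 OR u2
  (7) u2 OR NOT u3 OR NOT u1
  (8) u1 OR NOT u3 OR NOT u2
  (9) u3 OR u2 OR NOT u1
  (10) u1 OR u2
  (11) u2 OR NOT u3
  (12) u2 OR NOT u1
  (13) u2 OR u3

There are 2^3 = 8 truth assignments over (u1, u2, u3).
Split on u2. With u2 = true, the clauses containing u2 are satisfied and NOT u2 drops from the rest; 1 of the 2^2 = 4 assignments to the other variables satisfy what remains.
With u2 = false, by the same count on the reduced clause set, 0 assignments work.
Total: 1 + 0 = 1.

1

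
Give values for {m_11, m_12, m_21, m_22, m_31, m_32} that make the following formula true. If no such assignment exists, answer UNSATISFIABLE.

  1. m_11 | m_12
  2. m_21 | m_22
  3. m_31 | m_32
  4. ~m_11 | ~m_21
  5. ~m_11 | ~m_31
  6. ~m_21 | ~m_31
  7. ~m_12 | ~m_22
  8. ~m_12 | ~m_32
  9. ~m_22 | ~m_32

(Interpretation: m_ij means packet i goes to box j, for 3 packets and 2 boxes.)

Suppose m_11 = 1.
The clause (~m_21) is unit, so m_21 = 0.
The clause (m_22) is unit, so m_22 = 1.
The clause (~m_31) is unit, so m_31 = 0.
The clause (m_32) is unit, so m_32 = 1.
But (~m_32) is also a unit clause — contradiction.
So m_11 must be the other value — set m_11 = 0.
The clause (m_12) is unit, so m_12 = 1.
The clause (~m_22) is unit, so m_22 = 0.
The clause (m_21) is unit, so m_21 = 1.
The clause (~m_31) is unit, so m_31 = 0.
The clause (m_32) is unit, so m_32 = 1.
But (~m_32) is also a unit clause — contradiction.
Neither m_11 = 1 nor m_11 = 0 works.

UNSATISFIABLE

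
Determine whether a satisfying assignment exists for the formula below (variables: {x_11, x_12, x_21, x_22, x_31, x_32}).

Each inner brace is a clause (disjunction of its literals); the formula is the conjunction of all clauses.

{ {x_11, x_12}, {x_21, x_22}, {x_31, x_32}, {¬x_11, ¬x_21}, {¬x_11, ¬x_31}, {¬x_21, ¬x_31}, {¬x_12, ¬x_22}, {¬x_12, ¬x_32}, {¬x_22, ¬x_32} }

Case x_11 = True:
Unit clause (¬x_21) forces x_21 = False.
Unit clause (x_22) forces x_22 = True.
Unit clause (¬x_31) forces x_31 = False.
Unit clause (x_32) forces x_32 = True.
But (¬x_32) is also a unit clause — contradiction.
That branch fails; take x_11 = False instead.
Unit clause (x_12) forces x_12 = True.
Unit clause (¬x_22) forces x_22 = False.
Unit clause (x_21) forces x_21 = True.
Unit clause (¬x_31) forces x_31 = False.
Unit clause (x_32) forces x_32 = True.
But (¬x_32) is also a unit clause — contradiction.
Both values of x_11 lead to a conflict.
No assignment satisfies every clause.

No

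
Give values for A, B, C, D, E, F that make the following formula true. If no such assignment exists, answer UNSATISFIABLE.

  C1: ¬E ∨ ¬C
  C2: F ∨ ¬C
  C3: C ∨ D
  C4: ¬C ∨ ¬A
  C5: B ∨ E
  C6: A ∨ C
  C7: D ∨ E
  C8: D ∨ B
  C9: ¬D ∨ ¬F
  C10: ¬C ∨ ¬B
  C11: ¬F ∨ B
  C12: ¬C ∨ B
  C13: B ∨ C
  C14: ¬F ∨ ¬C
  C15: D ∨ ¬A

A: True,  B: True,  C: False,  D: True,  E: False,  F: False

Suppose E = False.
The clause (B) is unit, so B = True.
The clause (D) is unit, so D = True.
The clause (¬F) is unit, so F = False.
The clause (¬C) is unit, so C = False.
The clause (A) is unit, so A = True.
This assignment satisfies each clause.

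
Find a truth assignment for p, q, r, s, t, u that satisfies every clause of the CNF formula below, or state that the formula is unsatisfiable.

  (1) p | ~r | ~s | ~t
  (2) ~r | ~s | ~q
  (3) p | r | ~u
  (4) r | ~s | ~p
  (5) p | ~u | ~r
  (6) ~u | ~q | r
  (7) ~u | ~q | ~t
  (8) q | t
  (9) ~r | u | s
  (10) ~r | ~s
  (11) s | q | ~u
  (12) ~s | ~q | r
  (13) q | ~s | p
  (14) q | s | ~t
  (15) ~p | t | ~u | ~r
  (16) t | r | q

p ↦ 0,  q ↦ 1,  r ↦ 0,  s ↦ 0,  t ↦ 1,  u ↦ 0

Case q = 1:
Case r = 0:
From the singleton clause (~u), u = 0.
From the singleton clause (~s), s = 0.
All clauses hold; p, t can take either value.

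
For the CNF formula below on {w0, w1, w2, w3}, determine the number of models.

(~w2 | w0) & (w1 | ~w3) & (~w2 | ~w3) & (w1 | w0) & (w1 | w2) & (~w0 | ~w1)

There are 2^4 = 16 truth assignments over (w0, w1, w2, w3).
Check each against the 6 clauses (columns in the order w0, w1, w2, w3):
  F F F F  ✗ fails (w1 | w0)
  F F F T  ✗ fails (w1 | ~w3)
  F F T F  ✗ fails (~w2 | w0)
  F F T T  ✗ fails (~w2 | w0)
  F T F F  ✓ satisfies all
  F T F T  ✓ satisfies all
  F T T F  ✗ fails (~w2 | w0)
  F T T T  ✗ fails (~w2 | w0)
  T F F F  ✗ fails (w1 | w2)
  T F F T  ✗ fails (w1 | ~w3)
  T F T F  ✓ satisfies all
  T F T T  ✗ fails (w1 | ~w3)
  T T F F  ✗ fails (~w0 | ~w1)
  T T F T  ✗ fails (~w0 | ~w1)
  T T T F  ✗ fails (~w0 | ~w1)
  T T T T  ✗ fails (~w2 | ~w3)
3 of the 16 rows are models.

3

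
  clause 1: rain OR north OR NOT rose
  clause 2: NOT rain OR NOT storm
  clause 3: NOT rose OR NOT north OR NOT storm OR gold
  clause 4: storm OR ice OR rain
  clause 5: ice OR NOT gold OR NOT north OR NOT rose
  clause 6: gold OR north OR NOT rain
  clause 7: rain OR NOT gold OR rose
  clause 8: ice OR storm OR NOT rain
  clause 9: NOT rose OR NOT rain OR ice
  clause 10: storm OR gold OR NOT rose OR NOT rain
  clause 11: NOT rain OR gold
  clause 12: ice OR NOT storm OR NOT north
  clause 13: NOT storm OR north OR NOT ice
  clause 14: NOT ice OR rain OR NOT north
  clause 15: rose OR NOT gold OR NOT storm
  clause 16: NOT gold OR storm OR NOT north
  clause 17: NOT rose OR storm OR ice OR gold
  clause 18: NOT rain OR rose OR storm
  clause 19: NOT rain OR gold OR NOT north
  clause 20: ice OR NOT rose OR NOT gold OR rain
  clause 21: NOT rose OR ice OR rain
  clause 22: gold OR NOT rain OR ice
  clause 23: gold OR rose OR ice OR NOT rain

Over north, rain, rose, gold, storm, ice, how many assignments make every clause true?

There are 2^6 = 64 truth assignments over (north, rain, rose, gold, storm, ice).
Split on storm. With storm = true, the clauses containing storm are satisfied and NOT storm drops from the rest; 1 of the 2^5 = 32 assignments to the other variables satisfy what remains.
With storm = false, by the same count on the reduced clause set, 2 assignments work.
(One model: north=F, rain=F, rose=F, gold=F, storm=F, ice=T.)
Total: 1 + 2 = 3.

3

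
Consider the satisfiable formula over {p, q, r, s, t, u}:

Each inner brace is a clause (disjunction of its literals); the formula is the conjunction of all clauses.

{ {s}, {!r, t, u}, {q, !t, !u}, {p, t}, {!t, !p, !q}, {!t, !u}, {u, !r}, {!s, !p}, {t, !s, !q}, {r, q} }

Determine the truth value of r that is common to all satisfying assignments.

False

Suppose r = true.
From the singleton clause (s), s = true.
From the singleton clause (u), u = true.
From the singleton clause (!t), t = false.
From the singleton clause (p), p = true.
But (!p) is also a unit clause — contradiction.
So every satisfying assignment has r = False.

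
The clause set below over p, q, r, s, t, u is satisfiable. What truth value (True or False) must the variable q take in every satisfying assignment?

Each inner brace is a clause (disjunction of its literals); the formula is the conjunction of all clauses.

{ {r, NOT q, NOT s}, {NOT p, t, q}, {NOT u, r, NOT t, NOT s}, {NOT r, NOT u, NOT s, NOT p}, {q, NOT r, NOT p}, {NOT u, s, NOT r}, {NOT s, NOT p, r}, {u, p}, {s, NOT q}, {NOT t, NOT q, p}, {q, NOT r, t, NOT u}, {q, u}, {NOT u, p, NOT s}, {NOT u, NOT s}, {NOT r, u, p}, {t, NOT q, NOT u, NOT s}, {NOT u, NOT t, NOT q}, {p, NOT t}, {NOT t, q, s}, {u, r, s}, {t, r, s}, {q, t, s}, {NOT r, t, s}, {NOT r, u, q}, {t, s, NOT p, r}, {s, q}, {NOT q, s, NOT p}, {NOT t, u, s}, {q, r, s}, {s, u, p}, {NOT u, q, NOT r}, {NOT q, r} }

Suppose q = false.
(u) alone gives u = true.
(NOT s) alone gives s = false.
But (s) is also a unit clause — contradiction.
So every satisfying assignment has q = True.

True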